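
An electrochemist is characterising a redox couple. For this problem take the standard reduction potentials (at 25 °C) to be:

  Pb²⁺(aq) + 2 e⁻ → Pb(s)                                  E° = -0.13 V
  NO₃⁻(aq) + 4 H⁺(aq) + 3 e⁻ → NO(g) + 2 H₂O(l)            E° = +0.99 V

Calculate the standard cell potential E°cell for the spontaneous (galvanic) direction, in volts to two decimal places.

+1.12 V

The NO₃⁻/NO couple has the higher reduction potential, so it is the cathode; Pb²⁺/Pb is oxidised at the anode.
E°cell = E°(cathode) − E°(anode) = (+0.99) − (-0.13) = +1.12 V.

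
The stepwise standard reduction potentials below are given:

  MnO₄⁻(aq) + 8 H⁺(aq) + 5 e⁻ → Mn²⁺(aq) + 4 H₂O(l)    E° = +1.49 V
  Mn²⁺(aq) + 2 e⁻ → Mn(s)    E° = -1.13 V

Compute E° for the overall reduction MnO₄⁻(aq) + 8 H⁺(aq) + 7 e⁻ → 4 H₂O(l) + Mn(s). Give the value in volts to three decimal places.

+0.741 V

Adding the free-energy changes (−nFE°) of the two steps gives −n₃FE°₃ = −n₁FE°₁ − n₂FE°₂.
E°₃ = (5×+1.49 + 2×-1.13) / 7 = (+5.190) / 7 = +0.741 V.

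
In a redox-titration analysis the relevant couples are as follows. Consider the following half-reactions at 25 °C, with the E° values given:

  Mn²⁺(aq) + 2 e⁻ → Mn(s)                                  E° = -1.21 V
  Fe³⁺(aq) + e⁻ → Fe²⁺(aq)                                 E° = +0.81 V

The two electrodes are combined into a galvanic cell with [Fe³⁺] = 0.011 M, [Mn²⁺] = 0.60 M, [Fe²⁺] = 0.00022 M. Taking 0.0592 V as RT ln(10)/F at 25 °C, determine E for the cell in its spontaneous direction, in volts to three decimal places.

Fe³⁺/Fe²⁺ is the cathode (higher E°), Mn²⁺/Mn the anode: E°cell = +0.81 − (-1.21) = +2.02 V, n = 2.
Overall: 2 Fe³⁺(aq) + Mn(s) → 2 Fe²⁺(aq) + Mn²⁺(aq)
Q = [Fe²⁺]^2·[Mn²⁺] / ([Fe³⁺]^2); log Q = -3.620.
E = E° − (0.0592/n) log Q = +2.02 − (0.0592/2)(-3.620) = +2.127 V.

+2.127 V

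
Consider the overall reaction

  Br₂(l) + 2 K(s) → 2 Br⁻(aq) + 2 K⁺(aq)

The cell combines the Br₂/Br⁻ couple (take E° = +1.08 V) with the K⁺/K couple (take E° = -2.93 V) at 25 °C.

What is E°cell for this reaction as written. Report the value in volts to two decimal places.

The Br₂/Br⁻ couple has the higher reduction potential, so it is the cathode; K⁺/K is oxidised at the anode.
E°cell = E°(cathode) − E°(anode) = (+1.08) − (-2.93) = +4.01 V.

+4.01 V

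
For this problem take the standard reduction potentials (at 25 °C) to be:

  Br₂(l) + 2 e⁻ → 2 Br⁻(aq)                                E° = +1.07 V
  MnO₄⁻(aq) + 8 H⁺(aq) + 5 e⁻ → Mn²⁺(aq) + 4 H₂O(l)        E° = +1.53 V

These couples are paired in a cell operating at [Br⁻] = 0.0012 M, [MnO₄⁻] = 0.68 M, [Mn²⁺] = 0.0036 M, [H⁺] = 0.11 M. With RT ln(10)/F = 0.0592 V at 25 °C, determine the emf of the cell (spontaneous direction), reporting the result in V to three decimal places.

+0.223 V

MnO₄⁻/Mn²⁺ is the cathode (higher E°), Br₂/Br⁻ the anode: E°cell = +1.53 − (+1.07) = +0.46 V, n = 10.
Overall: 2 MnO₄⁻(aq) + 16 H⁺(aq) + 10 Br⁻(aq) → 2 Mn²⁺(aq) + 8 H₂O(l) + 5 Br₂(l)
Q = [Mn²⁺]^2 / ([MnO₄⁻]^2·[H⁺]^16·[Br⁻]^10); log Q = 39.993.
E = E° − (0.0592/n) log Q = +0.46 − (0.0592/10)(39.993) = +0.223 V.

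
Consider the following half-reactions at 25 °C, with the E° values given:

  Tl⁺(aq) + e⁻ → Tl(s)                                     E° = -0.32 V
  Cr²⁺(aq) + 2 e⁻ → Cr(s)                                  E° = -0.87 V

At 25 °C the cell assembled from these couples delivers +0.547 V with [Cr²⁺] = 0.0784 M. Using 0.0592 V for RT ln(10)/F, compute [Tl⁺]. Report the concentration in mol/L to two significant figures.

0.25 M

Tl⁺/Tl is the cathode, Cr²⁺/Cr the anode: E°cell = +0.55 V, n = 2.
Overall reaction: 2 Tl⁺(aq) + Cr(s) → 2 Tl(s) + Cr²⁺(aq); Q = [Cr²⁺]^1/[Tl⁺]^2.
From E = E° − (0.0592/n) log Q: log Q = (E° − E)·n/0.0592 = (+0.55 − (+0.547))·2/0.0592 = 0.1014.
So 2·log[Tl⁺] = 1·log(0.0784) − log Q = -1.1057 − (0.1014) = -1.2071; log[Tl⁺] = -1.2071 / 2 = -0.6036; [Tl⁺] = 10^(-0.6036) ≈ 0.25 M.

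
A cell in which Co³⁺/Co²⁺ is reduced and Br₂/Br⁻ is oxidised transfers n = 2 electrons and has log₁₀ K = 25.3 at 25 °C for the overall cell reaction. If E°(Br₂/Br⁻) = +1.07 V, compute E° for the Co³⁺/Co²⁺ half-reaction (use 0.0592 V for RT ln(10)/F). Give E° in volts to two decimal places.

+1.82 V

E°cell = (0.0592/n)·log K = (0.0592/2)(25.3) = +0.749 V.
Since Co³⁺/Co²⁺ is the cathode and Br₂/Br⁻ the anode, E°cell = E°(Co³⁺/Co²⁺) − E°(Br₂/Br⁻).
So E°(Co³⁺/Co²⁺) = E°cell + E°(Br₂/Br⁻) = +0.749 + (+1.07) = +1.82 V.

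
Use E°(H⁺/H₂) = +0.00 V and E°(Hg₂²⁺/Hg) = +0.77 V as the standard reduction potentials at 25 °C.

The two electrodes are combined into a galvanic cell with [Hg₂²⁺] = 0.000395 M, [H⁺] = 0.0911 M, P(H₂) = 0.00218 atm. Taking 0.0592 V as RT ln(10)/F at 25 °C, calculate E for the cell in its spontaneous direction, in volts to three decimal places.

+0.652 V

Hg₂²⁺/Hg is the cathode (higher E°), H⁺/H₂ the anode: E°cell = +0.77 − (+0.00) = +0.77 V, n = 2.
Overall: Hg₂²⁺(aq) + H₂(g) → 2 Hg(l) + 2 H⁺(aq)
Q = [H⁺]^2 / ([Hg₂²⁺]·P(H₂)); log Q = 3.984.
E = E° − (0.0592/n) log Q = +0.77 − (0.0592/2)(3.984) = +0.652 V.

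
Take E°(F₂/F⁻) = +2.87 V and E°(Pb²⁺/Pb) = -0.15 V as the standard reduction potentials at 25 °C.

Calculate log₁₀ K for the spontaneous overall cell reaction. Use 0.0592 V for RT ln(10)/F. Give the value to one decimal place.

102.0

Cathode: F₂/F⁻; anode: Pb²⁺/Pb. E°cell = +3.02 V, n = 2.
log K = nE°cell / 0.0592 = (2)(+3.02) / 0.0592 = 102.0.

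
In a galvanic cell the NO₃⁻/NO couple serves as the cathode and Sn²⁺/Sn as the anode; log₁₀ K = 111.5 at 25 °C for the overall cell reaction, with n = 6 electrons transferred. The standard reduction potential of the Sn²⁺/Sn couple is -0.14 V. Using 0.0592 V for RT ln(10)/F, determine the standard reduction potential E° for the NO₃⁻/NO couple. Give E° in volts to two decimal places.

E°cell = (0.0592/n)·log K = (0.0592/6)(111.5) = +1.100 V.
Since NO₃⁻/NO is the cathode and Sn²⁺/Sn the anode, E°cell = E°(NO₃⁻/NO) − E°(Sn²⁺/Sn).
So E°(NO₃⁻/NO) = E°cell + E°(Sn²⁺/Sn) = +1.100 + (-0.14) = +0.96 V.

+0.96 V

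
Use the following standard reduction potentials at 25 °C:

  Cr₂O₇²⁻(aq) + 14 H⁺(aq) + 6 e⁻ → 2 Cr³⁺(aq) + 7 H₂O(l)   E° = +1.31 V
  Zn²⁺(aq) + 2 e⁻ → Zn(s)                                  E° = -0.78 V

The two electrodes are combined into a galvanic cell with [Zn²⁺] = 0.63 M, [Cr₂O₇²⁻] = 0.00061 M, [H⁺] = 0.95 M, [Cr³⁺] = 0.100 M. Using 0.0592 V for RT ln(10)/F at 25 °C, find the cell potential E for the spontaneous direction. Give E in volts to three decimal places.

+2.081 V

Cr₂O₇²⁻/Cr³⁺ is the cathode (higher E°), Zn²⁺/Zn the anode: E°cell = +1.31 − (-0.78) = +2.09 V, n = 6.
Overall: Cr₂O₇²⁻(aq) + 14 H⁺(aq) + 3 Zn(s) → 2 Cr³⁺(aq) + 7 H₂O(l) + 3 Zn²⁺(aq)
Q = [Cr³⁺]^2·[Zn²⁺]^3 / ([Cr₂O₇²⁻]·[H⁺]^14); log Q = 0.925.
E = E° − (0.0592/n) log Q = +2.09 − (0.0592/6)(0.925) = +2.081 V.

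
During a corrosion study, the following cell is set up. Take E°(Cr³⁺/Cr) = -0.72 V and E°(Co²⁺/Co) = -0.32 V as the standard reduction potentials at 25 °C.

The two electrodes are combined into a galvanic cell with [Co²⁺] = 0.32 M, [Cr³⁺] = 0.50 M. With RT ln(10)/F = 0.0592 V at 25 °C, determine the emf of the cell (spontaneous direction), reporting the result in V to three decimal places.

Co²⁺/Co is the cathode (higher E°), Cr³⁺/Cr the anode: E°cell = -0.32 − (-0.72) = +0.40 V, n = 6.
Overall: 3 Co²⁺(aq) + 2 Cr(s) → 3 Co(s) + 2 Cr³⁺(aq)
Q = [Cr³⁺]^2 / ([Co²⁺]^3); log Q = 0.882.
E = E° − (0.0592/n) log Q = +0.40 − (0.0592/6)(0.882) = +0.391 V.

+0.391 V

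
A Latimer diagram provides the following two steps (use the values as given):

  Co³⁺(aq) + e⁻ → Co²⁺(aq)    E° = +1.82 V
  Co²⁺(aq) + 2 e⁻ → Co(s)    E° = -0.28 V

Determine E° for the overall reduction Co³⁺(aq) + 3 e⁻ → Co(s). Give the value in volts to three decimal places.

Standard free energies of sequential steps add: ΔG°₃ = ΔG°₁ + ΔG°₂, so n₃E°₃ = n₁E°₁ + n₂E°₂.
E°₃ = (1×+1.82 + 2×-0.28) / 3 = (+1.260) / 3 = +0.420 V.

+0.420 V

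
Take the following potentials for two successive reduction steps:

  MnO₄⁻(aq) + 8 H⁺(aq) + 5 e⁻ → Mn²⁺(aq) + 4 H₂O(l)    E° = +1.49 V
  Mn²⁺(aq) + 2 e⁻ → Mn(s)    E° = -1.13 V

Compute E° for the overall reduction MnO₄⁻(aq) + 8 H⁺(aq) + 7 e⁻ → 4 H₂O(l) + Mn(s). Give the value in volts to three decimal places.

Standard free energies of sequential steps add: ΔG°₃ = ΔG°₁ + ΔG°₂, so n₃E°₃ = n₁E°₁ + n₂E°₂.
E°₃ = (5×+1.49 + 2×-1.13) / 7 = (+5.190) / 7 = +0.741 V.

+0.741 V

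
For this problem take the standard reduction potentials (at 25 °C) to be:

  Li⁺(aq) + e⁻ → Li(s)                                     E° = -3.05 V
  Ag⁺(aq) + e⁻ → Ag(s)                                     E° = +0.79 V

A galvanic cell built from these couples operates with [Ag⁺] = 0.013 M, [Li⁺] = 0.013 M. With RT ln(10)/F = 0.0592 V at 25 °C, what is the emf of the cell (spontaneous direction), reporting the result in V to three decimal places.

+3.840 V

Ag⁺/Ag is the cathode (higher E°), Li⁺/Li the anode: E°cell = +0.79 − (-3.05) = +3.84 V, n = 1.
Overall: Ag⁺(aq) + Li(s) → Ag(s) + Li⁺(aq)
Q = [Li⁺] / ([Ag⁺]); log Q = 0.000.
E = E° − (0.0592/n) log Q = +3.84 − (0.0592/1)(0.000) = +3.840 V.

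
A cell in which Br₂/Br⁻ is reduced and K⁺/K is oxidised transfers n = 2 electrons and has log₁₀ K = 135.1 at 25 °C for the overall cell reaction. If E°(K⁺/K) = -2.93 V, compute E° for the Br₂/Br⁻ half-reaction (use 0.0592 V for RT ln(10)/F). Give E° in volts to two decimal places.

E°cell = (0.0592/n)·log K = (0.0592/2)(135.1) = +3.999 V.
Since Br₂/Br⁻ is the cathode and K⁺/K the anode, E°cell = E°(Br₂/Br⁻) − E°(K⁺/K).
So E°(Br₂/Br⁻) = E°cell + E°(K⁺/K) = +3.999 + (-2.93) = +1.07 V.

+1.07 V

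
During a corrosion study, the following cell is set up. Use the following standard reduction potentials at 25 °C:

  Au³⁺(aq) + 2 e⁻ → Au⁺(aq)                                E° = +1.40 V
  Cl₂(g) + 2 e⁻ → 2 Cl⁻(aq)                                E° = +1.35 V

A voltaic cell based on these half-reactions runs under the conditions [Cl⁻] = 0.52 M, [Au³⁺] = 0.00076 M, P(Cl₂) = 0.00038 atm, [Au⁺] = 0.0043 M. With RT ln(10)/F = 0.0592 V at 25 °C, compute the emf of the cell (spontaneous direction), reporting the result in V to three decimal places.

Au³⁺/Au⁺ is the cathode (higher E°), Cl₂/Cl⁻ the anode: E°cell = +1.40 − (+1.35) = +0.05 V, n = 2.
Overall: Au³⁺(aq) + 2 Cl⁻(aq) → Au⁺(aq) + Cl₂(g)
Q = [Au⁺]·P(Cl₂) / ([Au³⁺]·[Cl⁻]^2); log Q = -2.100.
E = E° − (0.0592/n) log Q = +0.05 − (0.0592/2)(-2.100) = +0.112 V.

+0.112 V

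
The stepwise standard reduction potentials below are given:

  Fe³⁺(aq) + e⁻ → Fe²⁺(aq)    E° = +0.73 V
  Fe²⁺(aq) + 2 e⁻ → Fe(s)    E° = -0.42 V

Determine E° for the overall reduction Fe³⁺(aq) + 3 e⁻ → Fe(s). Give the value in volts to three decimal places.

Since ΔG° = −nFE° is additive over sequential reductions, n₃E°₃ = n₁E°₁ + n₂E°₂.
E°₃ = (1×+0.73 + 2×-0.42) / 3 = (-0.110) / 3 = -0.037 V.
Simply averaging or adding the two E° values would be wrong; the electron-weighted sum is required.

-0.037 V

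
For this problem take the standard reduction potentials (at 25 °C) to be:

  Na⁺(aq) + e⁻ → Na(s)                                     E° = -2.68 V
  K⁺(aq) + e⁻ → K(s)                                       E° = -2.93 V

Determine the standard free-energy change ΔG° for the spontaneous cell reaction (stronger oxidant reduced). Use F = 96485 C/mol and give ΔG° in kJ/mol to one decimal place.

Na⁺/Na (E° = -2.68 V) is the cathode; K⁺/K (E° = -2.93 V) is the anode, so E°cell = +0.25 V.
Balancing electrons gives n = 1 (lcm of 1 and 1).
ΔG° = −nFE° = −(1)(96485)(+0.25) = -24,121 J = -24.1 kJ/mol.

-24.1 kJ/mol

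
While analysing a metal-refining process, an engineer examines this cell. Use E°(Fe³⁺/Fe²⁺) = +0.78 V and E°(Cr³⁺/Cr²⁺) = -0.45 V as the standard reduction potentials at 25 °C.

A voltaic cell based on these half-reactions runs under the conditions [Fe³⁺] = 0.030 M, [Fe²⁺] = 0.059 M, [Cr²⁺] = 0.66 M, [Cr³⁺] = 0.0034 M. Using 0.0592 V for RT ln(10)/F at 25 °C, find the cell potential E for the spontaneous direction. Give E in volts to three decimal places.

Fe³⁺/Fe²⁺ is the cathode (higher E°), Cr³⁺/Cr²⁺ the anode: E°cell = +0.78 − (-0.45) = +1.23 V, n = 1.
Overall: Fe³⁺(aq) + Cr²⁺(aq) → Fe²⁺(aq) + Cr³⁺(aq)
Q = [Fe²⁺]·[Cr³⁺] / ([Fe³⁺]·[Cr²⁺]); log Q = -1.994.
E = E° − (0.0592/n) log Q = +1.23 − (0.0592/1)(-1.994) = +1.348 V.

+1.348 V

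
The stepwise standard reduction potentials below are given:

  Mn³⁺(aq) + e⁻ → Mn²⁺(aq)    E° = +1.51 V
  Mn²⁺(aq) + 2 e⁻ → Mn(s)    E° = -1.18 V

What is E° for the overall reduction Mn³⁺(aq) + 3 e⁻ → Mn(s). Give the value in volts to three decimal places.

-0.283 V

Standard free energies of sequential steps add: ΔG°₃ = ΔG°₁ + ΔG°₂, so n₃E°₃ = n₁E°₁ + n₂E°₂.
E°₃ = (1×+1.51 + 2×-1.18) / 3 = (-0.850) / 3 = -0.283 V.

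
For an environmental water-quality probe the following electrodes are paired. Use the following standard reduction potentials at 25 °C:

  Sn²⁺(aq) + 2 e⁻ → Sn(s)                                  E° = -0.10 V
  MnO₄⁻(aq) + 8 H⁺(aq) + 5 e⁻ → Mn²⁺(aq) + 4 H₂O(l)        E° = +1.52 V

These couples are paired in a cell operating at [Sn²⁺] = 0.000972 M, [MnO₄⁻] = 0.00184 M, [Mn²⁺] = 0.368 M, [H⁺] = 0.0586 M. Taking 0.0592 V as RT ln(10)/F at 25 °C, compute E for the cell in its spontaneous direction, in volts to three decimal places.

MnO₄⁻/Mn²⁺ is the cathode (higher E°), Sn²⁺/Sn the anode: E°cell = +1.52 − (-0.10) = +1.62 V, n = 10.
Overall: 2 MnO₄⁻(aq) + 16 H⁺(aq) + 5 Sn(s) → 2 Mn²⁺(aq) + 8 H₂O(l) + 5 Sn²⁺(aq)
Q = [Mn²⁺]^2·[Sn²⁺]^5 / ([MnO₄⁻]^2·[H⁺]^16); log Q = 9.254.
E = E° − (0.0592/n) log Q = +1.62 − (0.0592/10)(9.254) = +1.565 V.

+1.565 V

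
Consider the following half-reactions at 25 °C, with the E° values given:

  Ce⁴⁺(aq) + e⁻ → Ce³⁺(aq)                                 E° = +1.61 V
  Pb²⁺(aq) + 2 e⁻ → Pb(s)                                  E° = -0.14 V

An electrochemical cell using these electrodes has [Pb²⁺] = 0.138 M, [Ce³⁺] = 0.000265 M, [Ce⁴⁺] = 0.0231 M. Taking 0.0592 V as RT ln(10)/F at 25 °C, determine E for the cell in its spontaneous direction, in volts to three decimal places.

+1.890 V

Ce⁴⁺/Ce³⁺ is the cathode (higher E°), Pb²⁺/Pb the anode: E°cell = +1.61 − (-0.14) = +1.75 V, n = 2.
Overall: 2 Ce⁴⁺(aq) + Pb(s) → 2 Ce³⁺(aq) + Pb²⁺(aq)
Q = [Ce³⁺]^2·[Pb²⁺] / ([Ce⁴⁺]^2); log Q = -4.741.
E = E° − (0.0592/n) log Q = +1.75 − (0.0592/2)(-4.741) = +1.890 V.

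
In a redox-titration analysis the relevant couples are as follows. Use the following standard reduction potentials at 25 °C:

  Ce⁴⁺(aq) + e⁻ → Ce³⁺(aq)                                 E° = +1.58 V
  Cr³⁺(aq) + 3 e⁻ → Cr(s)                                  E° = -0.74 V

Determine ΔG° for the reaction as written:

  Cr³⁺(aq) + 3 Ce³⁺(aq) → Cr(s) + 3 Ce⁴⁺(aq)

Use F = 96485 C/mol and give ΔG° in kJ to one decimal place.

As written, Cr³⁺/Cr is reduced (cathode) and Ce⁴⁺/Ce³⁺ is oxidised (anode), so E°cell = (-0.74) − (+1.58) = -2.32 V.
Balancing electrons gives n = 3.
ΔG° = −nFE° = −(3)(96485)(-2.32) = 671,536 J = +671.5 kJ.

+671.5 kJ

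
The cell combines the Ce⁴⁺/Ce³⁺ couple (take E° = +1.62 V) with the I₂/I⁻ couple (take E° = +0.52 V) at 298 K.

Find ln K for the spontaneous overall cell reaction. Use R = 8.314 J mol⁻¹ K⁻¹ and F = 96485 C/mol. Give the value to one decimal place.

85.7

Cathode: Ce⁴⁺/Ce³⁺; anode: I₂/I⁻. E°cell = (+1.62) − (+0.52) = +1.10 V, with n = 2.
ΔG° = −nFE° = −RT ln K, so ln K = nFE°/(RT) = (2)(96485)(+1.10) / ((8.314)(298)) = 85.675.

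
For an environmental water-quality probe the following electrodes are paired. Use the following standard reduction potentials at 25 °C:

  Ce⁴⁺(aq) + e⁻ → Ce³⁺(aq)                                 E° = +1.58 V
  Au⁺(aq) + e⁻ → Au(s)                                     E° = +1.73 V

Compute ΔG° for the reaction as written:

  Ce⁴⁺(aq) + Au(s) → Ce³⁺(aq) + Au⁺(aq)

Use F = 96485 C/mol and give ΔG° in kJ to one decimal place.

As written, Ce⁴⁺/Ce³⁺ is reduced (cathode) and Au⁺/Au is oxidised (anode), so E°cell = (+1.58) − (+1.73) = -0.15 V.
Balancing electrons gives n = 1.
ΔG° = −nFE° = −(1)(96485)(-0.15) = 14,473 J = +14.5 kJ.

+14.5 kJ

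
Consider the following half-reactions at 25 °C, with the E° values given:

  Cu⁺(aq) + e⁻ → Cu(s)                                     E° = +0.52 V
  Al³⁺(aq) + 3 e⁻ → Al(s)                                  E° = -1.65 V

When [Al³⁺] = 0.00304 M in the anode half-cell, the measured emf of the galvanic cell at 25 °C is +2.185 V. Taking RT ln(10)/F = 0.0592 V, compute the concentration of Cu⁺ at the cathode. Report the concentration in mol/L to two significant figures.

Cu⁺/Cu is the cathode, Al³⁺/Al the anode: E°cell = +2.17 V, n = 3.
Overall reaction: 3 Cu⁺(aq) + Al(s) → 3 Cu(s) + Al³⁺(aq); Q = [Al³⁺]^1/[Cu⁺]^3.
From E = E° − (0.0592/n) log Q: log Q = (E° − E)·n/0.0592 = (+2.17 − (+2.185))·3/0.0592 = -0.7601.
So 3·log[Cu⁺] = 1·log(0.00304) − log Q = -2.5171 − (-0.7601) = -1.7570; log[Cu⁺] = -1.7570 / 3 = -0.5857; [Cu⁺] = 10^(-0.5857) ≈ 0.26 M.

0.26 M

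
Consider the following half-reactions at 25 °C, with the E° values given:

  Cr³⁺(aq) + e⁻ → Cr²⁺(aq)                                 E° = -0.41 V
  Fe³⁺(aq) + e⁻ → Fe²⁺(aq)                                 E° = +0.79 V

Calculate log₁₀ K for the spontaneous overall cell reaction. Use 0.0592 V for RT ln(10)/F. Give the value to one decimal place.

20.3

Cathode: Fe³⁺/Fe²⁺; anode: Cr³⁺/Cr²⁺. E°cell = +1.20 V, n = 1.
log K = nE°cell / 0.0592 = (1)(+1.20) / 0.0592 = 20.3.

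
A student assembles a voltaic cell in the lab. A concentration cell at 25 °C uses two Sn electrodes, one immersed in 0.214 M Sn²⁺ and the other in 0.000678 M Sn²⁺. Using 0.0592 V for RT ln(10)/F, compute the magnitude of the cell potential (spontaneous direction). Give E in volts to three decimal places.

+0.074 V

For a concentration cell E°cell = 0. The 0.214 M side is the cathode (reduction is favoured where [Sn²⁺] is higher).
With n = 2, E = −(0.0592/2) log([Sn²⁺]ₐₙ/[Sn²⁺]꜀ₐₜ) = −(0.0592/2) log(0.000678/0.214) = −(0.0592/2)(-2.499) = +0.074 V.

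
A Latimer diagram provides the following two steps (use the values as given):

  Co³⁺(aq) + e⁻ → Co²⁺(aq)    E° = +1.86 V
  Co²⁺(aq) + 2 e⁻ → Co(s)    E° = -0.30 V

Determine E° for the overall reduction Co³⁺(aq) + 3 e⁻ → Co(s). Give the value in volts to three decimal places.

+0.420 V

Standard free energies of sequential steps add: ΔG°₃ = ΔG°₁ + ΔG°₂, so n₃E°₃ = n₁E°₁ + n₂E°₂.
E°₃ = (1×+1.86 + 2×-0.30) / 3 = (+1.260) / 3 = +0.420 V.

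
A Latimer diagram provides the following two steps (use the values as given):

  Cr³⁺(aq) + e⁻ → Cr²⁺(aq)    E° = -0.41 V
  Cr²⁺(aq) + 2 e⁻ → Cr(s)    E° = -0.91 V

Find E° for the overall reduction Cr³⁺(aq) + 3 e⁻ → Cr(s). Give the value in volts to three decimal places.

Standard free energies of sequential steps add: ΔG°₃ = ΔG°₁ + ΔG°₂, so n₃E°₃ = n₁E°₁ + n₂E°₂.
E°₃ = (1×-0.41 + 2×-0.91) / 3 = (-2.230) / 3 = -0.743 V.

-0.743 V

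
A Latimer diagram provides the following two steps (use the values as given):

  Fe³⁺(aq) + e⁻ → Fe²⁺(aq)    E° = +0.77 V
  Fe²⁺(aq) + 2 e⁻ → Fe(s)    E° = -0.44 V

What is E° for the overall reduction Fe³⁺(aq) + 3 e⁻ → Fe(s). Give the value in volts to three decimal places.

Adding the free-energy changes (−nFE°) of the two steps gives −n₃FE°₃ = −n₁FE°₁ − n₂FE°₂.
E°₃ = (1×+0.77 + 2×-0.44) / 3 = (-0.110) / 3 = -0.037 V.

-0.037 V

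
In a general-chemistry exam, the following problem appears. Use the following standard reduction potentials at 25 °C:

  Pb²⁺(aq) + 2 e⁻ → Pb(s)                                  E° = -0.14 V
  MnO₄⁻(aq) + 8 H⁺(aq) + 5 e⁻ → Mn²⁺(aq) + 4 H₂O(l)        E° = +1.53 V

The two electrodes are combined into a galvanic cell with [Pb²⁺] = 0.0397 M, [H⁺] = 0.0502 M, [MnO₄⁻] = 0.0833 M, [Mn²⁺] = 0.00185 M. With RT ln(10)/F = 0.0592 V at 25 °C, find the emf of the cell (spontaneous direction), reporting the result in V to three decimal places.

MnO₄⁻/Mn²⁺ is the cathode (higher E°), Pb²⁺/Pb the anode: E°cell = +1.53 − (-0.14) = +1.67 V, n = 10.
Overall: 2 MnO₄⁻(aq) + 16 H⁺(aq) + 5 Pb(s) → 2 Mn²⁺(aq) + 8 H₂O(l) + 5 Pb²⁺(aq)
Q = [Mn²⁺]^2·[Pb²⁺]^5 / ([MnO₄⁻]^2·[H⁺]^16); log Q = 10.476.
E = E° − (0.0592/n) log Q = +1.67 − (0.0592/10)(10.476) = +1.608 V.

+1.608 V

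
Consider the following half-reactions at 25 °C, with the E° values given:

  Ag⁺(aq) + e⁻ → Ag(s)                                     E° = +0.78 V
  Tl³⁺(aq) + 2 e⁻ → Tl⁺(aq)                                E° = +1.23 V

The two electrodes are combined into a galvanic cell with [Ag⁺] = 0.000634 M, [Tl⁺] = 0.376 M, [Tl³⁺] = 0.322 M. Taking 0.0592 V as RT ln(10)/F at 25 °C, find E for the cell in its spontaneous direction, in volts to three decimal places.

+0.637 V

Tl³⁺/Tl⁺ is the cathode (higher E°), Ag⁺/Ag the anode: E°cell = +1.23 − (+0.78) = +0.45 V, n = 2.
Overall: Tl³⁺(aq) + 2 Ag(s) → Tl⁺(aq) + 2 Ag⁺(aq)
Q = [Tl⁺]·[Ag⁺]^2 / ([Tl³⁺]); log Q = -6.328.
E = E° − (0.0592/n) log Q = +0.45 − (0.0592/2)(-6.328) = +0.637 V.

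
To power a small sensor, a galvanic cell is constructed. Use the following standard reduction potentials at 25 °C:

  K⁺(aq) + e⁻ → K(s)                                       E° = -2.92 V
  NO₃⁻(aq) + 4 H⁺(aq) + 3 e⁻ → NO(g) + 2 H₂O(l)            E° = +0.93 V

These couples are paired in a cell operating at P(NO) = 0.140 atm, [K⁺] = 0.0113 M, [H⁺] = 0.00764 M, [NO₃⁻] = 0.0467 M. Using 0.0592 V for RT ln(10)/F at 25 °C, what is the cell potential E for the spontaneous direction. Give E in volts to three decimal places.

NO₃⁻/NO is the cathode (higher E°), K⁺/K the anode: E°cell = +0.93 − (-2.92) = +3.85 V, n = 3.
Overall: NO₃⁻(aq) + 4 H⁺(aq) + 3 K(s) → NO(g) + 2 H₂O(l) + 3 K⁺(aq)
Q = P(NO)·[K⁺]^3 / ([NO₃⁻]·[H⁺]^4); log Q = 3.104.
E = E° − (0.0592/n) log Q = +3.85 − (0.0592/3)(3.104) = +3.789 V.

+3.789 V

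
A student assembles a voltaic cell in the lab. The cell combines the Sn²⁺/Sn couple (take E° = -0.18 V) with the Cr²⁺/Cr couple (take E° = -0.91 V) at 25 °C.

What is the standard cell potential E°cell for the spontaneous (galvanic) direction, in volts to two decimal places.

The Sn²⁺/Sn couple has the higher reduction potential, so it is the cathode; Cr²⁺/Cr is oxidised at the anode.
E°cell = E°(cathode) − E°(anode) = (-0.18) − (-0.91) = +0.73 V.
Since E°cell > 0, the reaction is spontaneous under standard conditions.

+0.73 V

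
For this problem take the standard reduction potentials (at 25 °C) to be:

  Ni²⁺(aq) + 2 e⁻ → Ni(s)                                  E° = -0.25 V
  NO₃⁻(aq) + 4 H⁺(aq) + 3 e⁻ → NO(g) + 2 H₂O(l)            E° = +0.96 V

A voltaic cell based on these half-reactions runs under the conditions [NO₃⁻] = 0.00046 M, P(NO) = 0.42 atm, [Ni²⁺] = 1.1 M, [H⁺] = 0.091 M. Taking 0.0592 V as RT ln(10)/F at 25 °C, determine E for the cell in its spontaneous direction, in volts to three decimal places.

NO₃⁻/NO is the cathode (higher E°), Ni²⁺/Ni the anode: E°cell = +0.96 − (-0.25) = +1.21 V, n = 6.
Overall: 2 NO₃⁻(aq) + 8 H⁺(aq) + 3 Ni(s) → 2 NO(g) + 4 H₂O(l) + 3 Ni²⁺(aq)
Q = P(NO)^2·[Ni²⁺]^3 / ([NO₃⁻]^2·[H⁺]^8); log Q = 14.373.
E = E° − (0.0592/n) log Q = +1.21 − (0.0592/6)(14.373) = +1.068 V.

+1.068 V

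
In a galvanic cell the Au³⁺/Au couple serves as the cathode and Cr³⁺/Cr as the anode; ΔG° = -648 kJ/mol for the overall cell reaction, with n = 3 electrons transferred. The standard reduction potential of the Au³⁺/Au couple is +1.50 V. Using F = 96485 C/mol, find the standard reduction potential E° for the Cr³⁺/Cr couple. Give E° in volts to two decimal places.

-0.74 V

E°cell = −ΔG°/(nF) = −(-648×10³)/((3)(96485)) = +2.239 V.
Since Au³⁺/Au is the cathode and Cr³⁺/Cr the anode, E°cell = E°(Au³⁺/Au) − E°(Cr³⁺/Cr).
So E°(Cr³⁺/Cr) = E°(Au³⁺/Au) − E°cell = (+1.50) − (+2.239) = -0.74 V.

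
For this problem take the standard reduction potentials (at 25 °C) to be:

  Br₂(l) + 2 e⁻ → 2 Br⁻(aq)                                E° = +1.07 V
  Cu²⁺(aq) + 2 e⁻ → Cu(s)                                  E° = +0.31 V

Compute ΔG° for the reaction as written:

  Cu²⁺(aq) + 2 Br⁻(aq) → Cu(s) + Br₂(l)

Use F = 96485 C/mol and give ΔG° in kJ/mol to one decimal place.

As written, Cu²⁺/Cu is reduced (cathode) and Br₂/Br⁻ is oxidised (anode), so E°cell = (+0.31) − (+1.07) = -0.76 V.
Balancing electrons gives n = 2.
ΔG° = −nFE° = −(2)(96485)(-0.76) = 146,657 J = +146.7 kJ/mol.

+146.7 kJ/mol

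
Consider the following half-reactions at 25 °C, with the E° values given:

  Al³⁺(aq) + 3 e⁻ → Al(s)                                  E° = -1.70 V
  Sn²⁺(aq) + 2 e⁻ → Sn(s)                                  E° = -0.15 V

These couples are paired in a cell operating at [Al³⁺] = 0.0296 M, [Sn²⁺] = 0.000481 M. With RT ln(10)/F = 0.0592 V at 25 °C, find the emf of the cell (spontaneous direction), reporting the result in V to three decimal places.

Sn²⁺/Sn is the cathode (higher E°), Al³⁺/Al the anode: E°cell = -0.15 − (-1.70) = +1.55 V, n = 6.
Overall: 3 Sn²⁺(aq) + 2 Al(s) → 3 Sn(s) + 2 Al³⁺(aq)
Q = [Al³⁺]^2 / ([Sn²⁺]^3); log Q = 6.896.
E = E° − (0.0592/n) log Q = +1.55 − (0.0592/6)(6.896) = +1.482 V.

+1.482 V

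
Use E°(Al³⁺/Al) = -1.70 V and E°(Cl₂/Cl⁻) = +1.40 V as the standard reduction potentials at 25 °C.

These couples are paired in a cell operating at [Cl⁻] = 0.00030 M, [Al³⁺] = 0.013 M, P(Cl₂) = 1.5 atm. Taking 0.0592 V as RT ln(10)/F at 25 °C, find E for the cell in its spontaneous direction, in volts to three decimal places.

Cl₂/Cl⁻ is the cathode (higher E°), Al³⁺/Al the anode: E°cell = +1.40 − (-1.70) = +3.10 V, n = 6.
Overall: 3 Cl₂(g) + 2 Al(s) → 6 Cl⁻(aq) + 2 Al³⁺(aq)
Q = [Cl⁻]^6·[Al³⁺]^2 / (P(Cl₂)^3); log Q = -25.438.
E = E° − (0.0592/n) log Q = +3.10 − (0.0592/6)(-25.438) = +3.351 V.

+3.351 V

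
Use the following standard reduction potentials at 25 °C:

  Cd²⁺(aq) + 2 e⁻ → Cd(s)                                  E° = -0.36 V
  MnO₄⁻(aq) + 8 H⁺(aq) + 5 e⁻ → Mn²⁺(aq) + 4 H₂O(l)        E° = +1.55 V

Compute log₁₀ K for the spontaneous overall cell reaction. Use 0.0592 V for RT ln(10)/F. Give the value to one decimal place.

Cathode: MnO₄⁻/Mn²⁺; anode: Cd²⁺/Cd. E°cell = +1.91 V, n = 10.
log K = nE°cell / 0.0592 = (10)(+1.91) / 0.0592 = 322.6.

322.6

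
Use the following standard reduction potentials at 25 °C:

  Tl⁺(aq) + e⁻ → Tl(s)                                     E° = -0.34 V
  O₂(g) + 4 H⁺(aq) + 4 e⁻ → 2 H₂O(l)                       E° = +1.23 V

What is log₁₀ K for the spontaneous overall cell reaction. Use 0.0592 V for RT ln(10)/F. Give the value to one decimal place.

Cathode: O₂/H₂O; anode: Tl⁺/Tl. E°cell = +1.57 V, n = 4.
log K = nE°cell / 0.0592 = (4)(+1.57) / 0.0592 = 106.1.

106.1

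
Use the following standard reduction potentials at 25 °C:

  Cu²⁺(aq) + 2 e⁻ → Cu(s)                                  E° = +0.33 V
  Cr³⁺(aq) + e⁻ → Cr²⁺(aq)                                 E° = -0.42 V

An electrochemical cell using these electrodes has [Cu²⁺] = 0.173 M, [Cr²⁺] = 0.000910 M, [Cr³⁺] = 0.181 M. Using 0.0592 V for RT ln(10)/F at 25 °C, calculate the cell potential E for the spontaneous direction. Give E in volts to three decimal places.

Cu²⁺/Cu is the cathode (higher E°), Cr³⁺/Cr²⁺ the anode: E°cell = +0.33 − (-0.42) = +0.75 V, n = 2.
Overall: Cu²⁺(aq) + 2 Cr²⁺(aq) → Cu(s) + 2 Cr³⁺(aq)
Q = [Cr³⁺]^2 / ([Cu²⁺]·[Cr²⁺]^2); log Q = 5.359.
E = E° − (0.0592/n) log Q = +0.75 − (0.0592/2)(5.359) = +0.591 V.

+0.591 V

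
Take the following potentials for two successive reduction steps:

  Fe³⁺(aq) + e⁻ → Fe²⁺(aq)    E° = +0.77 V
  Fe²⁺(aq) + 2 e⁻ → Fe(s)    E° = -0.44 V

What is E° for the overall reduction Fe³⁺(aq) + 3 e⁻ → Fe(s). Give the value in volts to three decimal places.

Standard free energies of sequential steps add: ΔG°₃ = ΔG°₁ + ΔG°₂, so n₃E°₃ = n₁E°₁ + n₂E°₂.
E°₃ = (1×+0.77 + 2×-0.44) / 3 = (-0.110) / 3 = -0.037 V.

-0.037 V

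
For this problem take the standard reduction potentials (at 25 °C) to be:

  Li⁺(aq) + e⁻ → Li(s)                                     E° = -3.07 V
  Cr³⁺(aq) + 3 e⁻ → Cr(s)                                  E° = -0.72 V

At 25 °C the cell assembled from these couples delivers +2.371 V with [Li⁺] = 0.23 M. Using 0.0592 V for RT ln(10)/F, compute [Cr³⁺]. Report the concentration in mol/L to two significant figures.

0.14 M

Cr³⁺/Cr is the cathode, Li⁺/Li the anode: E°cell = +2.35 V, n = 3.
Overall reaction: Cr³⁺(aq) + 3 Li(s) → Cr(s) + 3 Li⁺(aq); Q = [Li⁺]^3/[Cr³⁺]^1.
From E = E° − (0.0592/n) log Q: log Q = (E° − E)·n/0.0592 = (+2.35 − (+2.371))·3/0.0592 = -1.0642.
So 1·log[Cr³⁺] = 3·log(0.23) − log Q = -1.9148 − (-1.0642) = -0.8506; [Cr³⁺] = 10^(-0.8506) ≈ 0.14 M.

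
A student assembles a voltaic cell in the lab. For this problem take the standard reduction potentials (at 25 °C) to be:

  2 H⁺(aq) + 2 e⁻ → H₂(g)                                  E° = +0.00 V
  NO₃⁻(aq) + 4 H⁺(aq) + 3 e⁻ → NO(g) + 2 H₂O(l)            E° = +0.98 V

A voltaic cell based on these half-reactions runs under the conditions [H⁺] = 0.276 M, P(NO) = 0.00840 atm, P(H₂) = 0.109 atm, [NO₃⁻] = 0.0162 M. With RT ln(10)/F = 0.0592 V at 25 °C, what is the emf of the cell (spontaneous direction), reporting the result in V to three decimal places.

+0.946 V

NO₃⁻/NO is the cathode (higher E°), H⁺/H₂ the anode: E°cell = +0.98 − (+0.00) = +0.98 V, n = 6.
Overall: 2 NO₃⁻(aq) + 2 H⁺(aq) + 3 H₂(g) → 2 NO(g) + 4 H₂O(l)
Q = P(NO)^2 / ([NO₃⁻]^2·[H⁺]^2·P(H₂)^3); log Q = 3.435.
E = E° − (0.0592/n) log Q = +0.98 − (0.0592/6)(3.435) = +0.946 V.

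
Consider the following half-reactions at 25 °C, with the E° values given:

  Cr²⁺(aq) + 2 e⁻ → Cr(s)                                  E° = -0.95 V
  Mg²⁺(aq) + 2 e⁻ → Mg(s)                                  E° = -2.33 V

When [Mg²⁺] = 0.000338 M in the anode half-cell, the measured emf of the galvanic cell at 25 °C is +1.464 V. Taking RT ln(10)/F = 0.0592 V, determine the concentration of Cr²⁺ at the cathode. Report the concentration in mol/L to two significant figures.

0.23 M

Cr²⁺/Cr is the cathode, Mg²⁺/Mg the anode: E°cell = +1.38 V, n = 2.
Overall reaction: Cr²⁺(aq) + Mg(s) → Cr(s) + Mg²⁺(aq); Q = [Mg²⁺]^1/[Cr²⁺]^1.
From E = E° − (0.0592/n) log Q: log Q = (E° − E)·n/0.0592 = (+1.38 − (+1.464))·2/0.0592 = -2.8378.
So 1·log[Cr²⁺] = 1·log(0.000338) − log Q = -3.4711 − (-2.8378) = -0.6333; [Cr²⁺] = 10^(-0.6333) ≈ 0.23 M.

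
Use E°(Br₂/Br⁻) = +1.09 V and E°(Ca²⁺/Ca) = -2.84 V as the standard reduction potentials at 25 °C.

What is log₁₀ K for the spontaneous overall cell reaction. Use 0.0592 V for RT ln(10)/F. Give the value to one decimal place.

132.8

Cathode: Br₂/Br⁻; anode: Ca²⁺/Ca. E°cell = +3.93 V, n = 2.
log K = nE°cell / 0.0592 = (2)(+3.93) / 0.0592 = 132.8.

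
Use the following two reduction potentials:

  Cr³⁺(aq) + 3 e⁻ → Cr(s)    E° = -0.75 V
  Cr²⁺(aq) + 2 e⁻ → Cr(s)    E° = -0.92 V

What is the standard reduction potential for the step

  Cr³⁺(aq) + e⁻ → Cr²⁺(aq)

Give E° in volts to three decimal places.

-0.410 V

Sequential free energies add, so n₃E°₃ = n₁E°₁ + n₂E°₂.
With n₃ = 3, and the known step contributing 2×(-0.92) V, the unknown satisfies 1·E° = 3×(-0.75) − 2×(-0.92) = -0.410.
E° = -0.410 / 1 = -0.410 V.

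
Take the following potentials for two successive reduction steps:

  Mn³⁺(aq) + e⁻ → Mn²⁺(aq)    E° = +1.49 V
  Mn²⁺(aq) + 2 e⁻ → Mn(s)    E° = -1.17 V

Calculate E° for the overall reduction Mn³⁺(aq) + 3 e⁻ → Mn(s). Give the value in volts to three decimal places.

Since ΔG° = −nFE° is additive over sequential reductions, n₃E°₃ = n₁E°₁ + n₂E°₂.
E°₃ = (1×+1.49 + 2×-1.17) / 3 = (-0.850) / 3 = -0.283 V.
E° values themselves are not directly additive — weighting by electron count is essential.

-0.283 V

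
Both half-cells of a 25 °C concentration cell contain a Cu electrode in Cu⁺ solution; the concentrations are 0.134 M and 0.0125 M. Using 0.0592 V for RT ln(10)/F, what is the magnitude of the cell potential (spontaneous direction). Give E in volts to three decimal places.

For a concentration cell E°cell = 0. The 0.134 M side is the cathode (reduction is favoured where [Cu⁺] is higher).
With n = 1, E = −(0.0592/1) log([Cu⁺]ₐₙ/[Cu⁺]꜀ₐₜ) = −(0.0592/1) log(0.0125/0.134) = −(0.0592/1)(-1.030) = +0.061 V.

+0.061 V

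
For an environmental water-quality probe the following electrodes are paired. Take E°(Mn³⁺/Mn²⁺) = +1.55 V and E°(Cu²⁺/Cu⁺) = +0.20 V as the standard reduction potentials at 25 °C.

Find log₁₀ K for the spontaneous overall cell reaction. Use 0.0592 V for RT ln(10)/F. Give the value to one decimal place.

Cathode: Mn³⁺/Mn²⁺; anode: Cu²⁺/Cu⁺. E°cell = +1.35 V, n = 1.
log K = nE°cell / 0.0592 = (1)(+1.35) / 0.0592 = 22.8.

22.8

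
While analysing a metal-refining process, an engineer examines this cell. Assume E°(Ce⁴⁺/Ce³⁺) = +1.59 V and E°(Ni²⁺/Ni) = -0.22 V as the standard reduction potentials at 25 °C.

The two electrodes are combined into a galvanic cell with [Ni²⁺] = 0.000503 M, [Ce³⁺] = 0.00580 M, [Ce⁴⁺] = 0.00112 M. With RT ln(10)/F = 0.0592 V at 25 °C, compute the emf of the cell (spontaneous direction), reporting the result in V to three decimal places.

Ce⁴⁺/Ce³⁺ is the cathode (higher E°), Ni²⁺/Ni the anode: E°cell = +1.59 − (-0.22) = +1.81 V, n = 2.
Overall: 2 Ce⁴⁺(aq) + Ni(s) → 2 Ce³⁺(aq) + Ni²⁺(aq)
Q = [Ce³⁺]^2·[Ni²⁺] / ([Ce⁴⁺]^2); log Q = -1.870.
E = E° − (0.0592/n) log Q = +1.81 − (0.0592/2)(-1.870) = +1.865 V.

+1.865 V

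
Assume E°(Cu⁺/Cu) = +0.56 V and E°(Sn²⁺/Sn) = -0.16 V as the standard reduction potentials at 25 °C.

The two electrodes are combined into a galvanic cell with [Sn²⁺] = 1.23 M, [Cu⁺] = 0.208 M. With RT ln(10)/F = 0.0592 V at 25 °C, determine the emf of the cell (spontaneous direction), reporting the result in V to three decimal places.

+0.677 V

Cu⁺/Cu is the cathode (higher E°), Sn²⁺/Sn the anode: E°cell = +0.56 − (-0.16) = +0.72 V, n = 2.
Overall: 2 Cu⁺(aq) + Sn(s) → 2 Cu(s) + Sn²⁺(aq)
Q = [Sn²⁺] / ([Cu⁺]^2); log Q = 1.454.
E = E° − (0.0592/n) log Q = +0.72 − (0.0592/2)(1.454) = +0.677 V.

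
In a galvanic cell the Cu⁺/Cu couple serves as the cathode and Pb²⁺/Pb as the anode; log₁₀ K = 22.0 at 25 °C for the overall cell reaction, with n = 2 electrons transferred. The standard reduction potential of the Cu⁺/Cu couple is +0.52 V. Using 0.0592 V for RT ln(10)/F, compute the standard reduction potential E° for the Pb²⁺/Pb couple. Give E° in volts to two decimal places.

E°cell = (0.0592/n)·log K = (0.0592/2)(22.0) = +0.651 V.
Since Cu⁺/Cu is the cathode and Pb²⁺/Pb the anode, E°cell = E°(Cu⁺/Cu) − E°(Pb²⁺/Pb).
So E°(Pb²⁺/Pb) = E°(Cu⁺/Cu) − E°cell = (+0.52) − (+0.651) = -0.13 V.

-0.13 V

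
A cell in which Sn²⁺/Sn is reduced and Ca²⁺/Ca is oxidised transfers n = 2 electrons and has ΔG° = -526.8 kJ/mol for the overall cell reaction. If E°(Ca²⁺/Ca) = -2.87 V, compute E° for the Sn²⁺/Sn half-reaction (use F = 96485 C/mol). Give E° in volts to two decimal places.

E°cell = −ΔG°/(nF) = −(-526.8×10³)/((2)(96485)) = +2.730 V.
Since Sn²⁺/Sn is the cathode and Ca²⁺/Ca the anode, E°cell = E°(Sn²⁺/Sn) − E°(Ca²⁺/Ca).
So E°(Sn²⁺/Sn) = E°cell + E°(Ca²⁺/Ca) = +2.730 + (-2.87) = -0.14 V.

-0.14 V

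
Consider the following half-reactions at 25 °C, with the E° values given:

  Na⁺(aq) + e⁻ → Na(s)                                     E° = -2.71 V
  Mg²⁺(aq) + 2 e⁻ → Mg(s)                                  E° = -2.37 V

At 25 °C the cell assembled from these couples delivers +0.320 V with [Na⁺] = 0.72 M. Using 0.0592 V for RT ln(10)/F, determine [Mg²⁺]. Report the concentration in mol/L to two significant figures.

Mg²⁺/Mg is the cathode, Na⁺/Na the anode: E°cell = +0.34 V, n = 2.
Overall reaction: Mg²⁺(aq) + 2 Na(s) → Mg(s) + 2 Na⁺(aq); Q = [Na⁺]^2/[Mg²⁺]^1.
From E = E° − (0.0592/n) log Q: log Q = (E° − E)·n/0.0592 = (+0.34 − (+0.320))·2/0.0592 = 0.6757.
So 1·log[Mg²⁺] = 2·log(0.72) − log Q = -0.2853 − (0.6757) = -0.9610; [Mg²⁺] = 10^(-0.9610) ≈ 0.11 M.

0.11 M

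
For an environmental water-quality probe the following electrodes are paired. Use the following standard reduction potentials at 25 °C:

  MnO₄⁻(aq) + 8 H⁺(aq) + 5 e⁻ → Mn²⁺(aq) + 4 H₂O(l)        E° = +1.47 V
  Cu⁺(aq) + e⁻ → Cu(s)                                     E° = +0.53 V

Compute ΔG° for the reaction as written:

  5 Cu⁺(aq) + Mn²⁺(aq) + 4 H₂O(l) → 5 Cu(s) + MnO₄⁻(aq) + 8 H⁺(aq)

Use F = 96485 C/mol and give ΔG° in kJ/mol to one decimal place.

+453.5 kJ/mol

As written, Cu⁺/Cu is reduced (cathode) and MnO₄⁻/Mn²⁺ is oxidised (anode), so E°cell = (+0.53) − (+1.47) = -0.94 V.
Balancing electrons gives n = 5.
ΔG° = −nFE° = −(5)(96485)(-0.94) = 453,480 J = +453.5 kJ/mol.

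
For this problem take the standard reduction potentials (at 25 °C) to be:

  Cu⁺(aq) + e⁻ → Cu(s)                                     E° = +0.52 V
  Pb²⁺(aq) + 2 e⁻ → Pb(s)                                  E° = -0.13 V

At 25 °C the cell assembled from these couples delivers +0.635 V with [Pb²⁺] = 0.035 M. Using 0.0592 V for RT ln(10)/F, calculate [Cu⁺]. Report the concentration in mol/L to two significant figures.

Cu⁺/Cu is the cathode, Pb²⁺/Pb the anode: E°cell = +0.65 V, n = 2.
Overall reaction: 2 Cu⁺(aq) + Pb(s) → 2 Cu(s) + Pb²⁺(aq); Q = [Pb²⁺]^1/[Cu⁺]^2.
From E = E° − (0.0592/n) log Q: log Q = (E° − E)·n/0.0592 = (+0.65 − (+0.635))·2/0.0592 = 0.5068.
So 2·log[Cu⁺] = 1·log(0.035) − log Q = -1.4559 − (0.5068) = -1.9627; log[Cu⁺] = -1.9627 / 2 = -0.9813; [Cu⁺] = 10^(-0.9813) ≈ 0.10 M.

0.10 M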